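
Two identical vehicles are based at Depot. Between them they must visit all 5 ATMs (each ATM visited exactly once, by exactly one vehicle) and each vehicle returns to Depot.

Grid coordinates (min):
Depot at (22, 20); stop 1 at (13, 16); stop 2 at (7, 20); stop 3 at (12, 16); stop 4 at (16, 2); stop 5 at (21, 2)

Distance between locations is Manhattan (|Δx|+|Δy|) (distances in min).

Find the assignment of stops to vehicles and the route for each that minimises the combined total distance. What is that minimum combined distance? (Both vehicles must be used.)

86 min — the smallest possible combined total.

Check every non-empty split of the stops between the two vehicles; for each half take its own optimal tour:
  {stop 1} + {stop 2, stop 3, stop 4, stop 5}: 26 + 66 = 92
  {stop 2} + {stop 1, stop 3, stop 4, stop 5}: 30 + 56 = 86
  {stop 1, stop 2} + {stop 3, stop 4, stop 5}: 38 + 56 = 94
  {stop 3} + {stop 1, stop 2, stop 4, stop 5}: 28 + 66 = 94
  {stop 1, stop 3} + {stop 2, stop 4, stop 5}: 28 + 66 = 94
  {stop 2, stop 3} + {stop 1, stop 4, stop 5}: 38 + 54 = 92
  … (15 splits in total)
Best: vehicle 1 Depot → stop 2 → Depot = 30; vehicle 2 Depot → stop 1 → stop 3 → stop 4 → stop 5 → Depot = 56; combined 86.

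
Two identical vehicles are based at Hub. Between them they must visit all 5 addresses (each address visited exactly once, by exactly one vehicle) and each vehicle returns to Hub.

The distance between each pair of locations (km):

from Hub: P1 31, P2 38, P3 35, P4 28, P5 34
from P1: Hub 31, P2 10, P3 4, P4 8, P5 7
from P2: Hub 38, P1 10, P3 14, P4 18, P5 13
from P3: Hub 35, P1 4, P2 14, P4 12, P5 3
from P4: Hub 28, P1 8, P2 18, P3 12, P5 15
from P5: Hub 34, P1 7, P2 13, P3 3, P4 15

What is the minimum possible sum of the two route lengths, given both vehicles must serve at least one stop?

There are 2^4 − 1 = 15 ways to divide the 5 stops into two non-empty groups. For each, the best each vehicle can do is its own shortest tour through its group:
  {P1} + {P2, P3, P4, P5}: 62 + 94 = 156
  {P2} + {P1, P3, P4, P5}: 76 + 77 = 153
  {P1, P2} + {P3, P4, P5}: 79 + 77 = 156
  {P3} + {P1, P2, P4, P5}: 70 + 93 = 163
  {P1, P3} + {P2, P4, P5}: 70 + 93 = 163
  {P2, P3} + {P1, P4, P5}: 87 + 77 = 164
  … (15 splits in total)
  {P4} + {P1, P2, P3, P5}: 56 + 89 = 145  ← best
Best: vehicle 1 Hub → P4 → Hub = 56; vehicle 2 Hub → P1 → P3 → P5 → P2 → Hub = 89; combined 145.

Minimum combined distance: 145 km.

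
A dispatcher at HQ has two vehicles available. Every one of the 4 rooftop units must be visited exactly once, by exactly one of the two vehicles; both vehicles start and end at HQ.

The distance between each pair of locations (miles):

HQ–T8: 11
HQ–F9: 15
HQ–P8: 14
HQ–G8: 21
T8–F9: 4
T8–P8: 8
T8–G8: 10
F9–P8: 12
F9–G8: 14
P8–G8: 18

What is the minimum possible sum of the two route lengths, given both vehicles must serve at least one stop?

Check every non-empty split of the stops between the two vehicles; for each half take its own optimal tour:
  {T8} + {F9, P8, G8}: 22 + 61 = 83
  {F9} + {T8, P8, G8}: 30 + 53 = 83
  {T8, F9} + {P8, G8}: 30 + 53 = 83
  {P8} + {T8, F9, G8}: 28 + 50 = 78
  {T8, P8} + {F9, G8}: 33 + 50 = 83
  {F9, P8} + {T8, G8}: 41 + 42 = 83
  … (7 splits in total)
Best: vehicle 1 HQ → P8 → HQ = 28; vehicle 2 HQ → T8 → F9 → G8 → HQ = 50; combined 78.

Minimum combined distance: 78 miles.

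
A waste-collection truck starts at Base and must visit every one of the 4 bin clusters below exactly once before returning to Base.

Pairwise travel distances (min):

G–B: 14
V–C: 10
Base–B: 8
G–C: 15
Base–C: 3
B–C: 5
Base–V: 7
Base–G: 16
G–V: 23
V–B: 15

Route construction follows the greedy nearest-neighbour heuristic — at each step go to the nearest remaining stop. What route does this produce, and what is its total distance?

At Base the remaining stops are C 3, V 7, B 8, G 16; go to C.
At C the remaining stops are B 5, V 10, G 15; go to B.
At B the remaining stops are G 14, V 15; go to G.
At G the remaining stops are V 23; go to V.
Return V→Base: 7.
Total = 3 + 5 + 14 + 23 + 7 = 52.

Total distance 52 min via the nearest-neighbour route Base → C → B → G → V → Base.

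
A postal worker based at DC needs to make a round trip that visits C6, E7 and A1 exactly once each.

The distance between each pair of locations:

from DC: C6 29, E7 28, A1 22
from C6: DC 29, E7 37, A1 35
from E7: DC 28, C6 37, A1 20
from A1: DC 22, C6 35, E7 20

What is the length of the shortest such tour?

Shortest round trip = 108.

DC - C6 - E7 - A1 - DC: 29+37+20+22 = 108
DC - C6 - A1 - E7 - DC: 29+35+20+28 = 112
DC - E7 - C6 - A1 - DC: 28+37+35+22 = 122
The minimum is 108.
One optimal route: DC → C6 → E7 → A1 → DC (or its reverse).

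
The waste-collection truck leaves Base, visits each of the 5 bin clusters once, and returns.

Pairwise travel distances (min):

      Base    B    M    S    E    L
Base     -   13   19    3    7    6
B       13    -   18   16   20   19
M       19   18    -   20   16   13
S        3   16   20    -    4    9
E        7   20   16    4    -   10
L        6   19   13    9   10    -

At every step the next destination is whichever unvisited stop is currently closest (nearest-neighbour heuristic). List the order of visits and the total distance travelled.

Nearest-neighbour total = 61 min; route Base → S → E → L → M → B → Base.

At Base the remaining stops are S 3, L 6, E 7, B 13, M 19; go to S.
At S the remaining stops are E 4, L 9, B 16, M 20; go to E.
At E the remaining stops are L 10, M 16, B 20; go to L.
At L the remaining stops are M 13, B 19; go to M.
At M the remaining stops are B 18; go to B.
Return B→Base: 13.
Total = 3 + 4 + 10 + 13 + 18 + 13 = 61.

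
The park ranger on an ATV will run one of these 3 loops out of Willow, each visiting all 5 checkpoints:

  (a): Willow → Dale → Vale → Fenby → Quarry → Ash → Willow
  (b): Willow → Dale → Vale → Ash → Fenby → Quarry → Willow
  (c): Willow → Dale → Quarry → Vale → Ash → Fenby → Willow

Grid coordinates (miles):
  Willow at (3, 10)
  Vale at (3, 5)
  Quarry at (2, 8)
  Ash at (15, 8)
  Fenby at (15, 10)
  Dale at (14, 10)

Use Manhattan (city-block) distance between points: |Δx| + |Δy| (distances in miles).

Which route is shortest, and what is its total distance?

Shortest is (c), total 58 miles.

(a): 11 + 16 + 17 + 15 + 13 + 14 = 86
(b): 11 + 16 + 15 + 2 + 15 + 3 = 62
(c): 11 + 14 + 4 + 15 + 2 + 12 = 58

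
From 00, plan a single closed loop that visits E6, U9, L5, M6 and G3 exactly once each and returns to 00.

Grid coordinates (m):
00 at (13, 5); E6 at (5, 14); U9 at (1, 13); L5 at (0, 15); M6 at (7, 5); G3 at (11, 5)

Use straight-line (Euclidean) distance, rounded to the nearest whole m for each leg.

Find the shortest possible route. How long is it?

There are 60 distinct closed tours to check (reversals are equivalent).
00 → E6 → U9 → L5 → M6 → G3 → 00: 12+4+2+12+4+2 = 36
00 → E6 → U9 → L5 → G3 → M6 → 00: 12+4+2+15+4+6 = 43
00 → E6 → U9 → M6 → L5 → G3 → 00: 12+4+10+12+15+2 = 55
00 → E6 → U9 → M6 → G3 → L5 → 00: 12+4+10+4+15+16 = 61
00 → E6 → U9 → G3 → L5 → M6 → 00: 12+4+13+15+12+6 = 62
00 → E6 → U9 → G3 → M6 → L5 → 00: 12+4+13+4+12+16 = 61
00 → E6 → L5 → U9 → M6 → G3 → 00: 12+5+2+10+4+2 = 35
00 → E6 → L5 → U9 → G3 → M6 → 00: 12+5+2+13+4+6 = 42
00 → E6 → L5 → M6 → U9 → G3 → 00: 12+5+12+10+13+2 = 54
00 → E6 → L5 → M6 → G3 → U9 → 00: 12+5+12+4+13+14 = 60
00 → E6 → L5 → G3 → U9 → M6 → 00: 12+5+15+13+10+6 = 61
00 → E6 → L5 → G3 → M6 → U9 → 00: 12+5+15+4+10+14 = 60
00 → E6 → M6 → U9 → L5 → G3 → 00: 12+9+10+2+15+2 = 50
00 → E6 → M6 → U9 → G3 → L5 → 00: 12+9+10+13+15+16 = 75
… (46 more)
The minimum is 35.
One optimal route: 00 → E6 → L5 → U9 → M6 → G3 → 00 (or its reverse).

Shortest round trip = 35 m.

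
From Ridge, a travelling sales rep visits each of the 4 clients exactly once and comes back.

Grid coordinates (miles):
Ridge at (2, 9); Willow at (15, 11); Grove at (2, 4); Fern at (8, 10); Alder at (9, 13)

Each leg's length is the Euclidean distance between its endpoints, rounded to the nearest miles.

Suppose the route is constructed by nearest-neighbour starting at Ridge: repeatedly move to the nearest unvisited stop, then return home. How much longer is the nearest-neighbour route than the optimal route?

Excess over optimum: 1 miles.

From Ridge: Grove=5, Fern=6, Alder=8, Willow=13 → choose Grove (5).
From Grove: Fern=8, Alder=11, Willow=15 → choose Fern (8).
From Fern: Alder=3, Willow=7 → choose Alder (3).
From Alder: Willow=6 → choose Willow (6).
NN route Ridge → Grove → Fern → Alder → Willow → Ridge costs 35.
Optimal: Ridge → Grove → Fern → Willow → Alder → Ridge costs 34 (by enumerating all 12 distinct tours).
Excess = 35 − 34 = 1.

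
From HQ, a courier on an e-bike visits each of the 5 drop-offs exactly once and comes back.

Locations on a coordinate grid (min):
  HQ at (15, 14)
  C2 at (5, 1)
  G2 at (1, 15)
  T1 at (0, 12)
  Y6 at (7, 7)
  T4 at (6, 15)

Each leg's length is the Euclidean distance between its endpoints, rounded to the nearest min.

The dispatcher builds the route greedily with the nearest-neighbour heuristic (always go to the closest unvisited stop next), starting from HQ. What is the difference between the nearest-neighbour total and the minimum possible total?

HQ: T4=9, Y6=11, G2=14, T1=15, C2=16 ⇒ T4
T4: G2=5, T1=7, Y6=8, C2=14 ⇒ G2
G2: T1=3, Y6=10, C2=15 ⇒ T1
T1: Y6=9, C2=12 ⇒ Y6
Y6: C2=6 ⇒ C2
NN route HQ → T4 → G2 → T1 → Y6 → C2 → HQ costs 48.
Optimal: HQ → Y6 → C2 → T1 → G2 → T4 → HQ costs 46 (by enumerating all 60 distinct tours).
Excess = 48 − 46 = 2.

2 min longer than the optimal tour.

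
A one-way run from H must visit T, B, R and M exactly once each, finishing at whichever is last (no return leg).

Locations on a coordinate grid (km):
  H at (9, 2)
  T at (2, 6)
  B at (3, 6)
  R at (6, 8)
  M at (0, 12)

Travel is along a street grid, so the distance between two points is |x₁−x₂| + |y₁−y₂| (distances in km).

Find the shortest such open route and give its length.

There are 4! = 24 possible orderings.
H → T → B → R → M: 11+1+5+10 = 27
H → T → B → M → R: 11+1+9+10 = 31
H → T → R → B → M: 11+6+5+9 = 31
H → T → R → M → B: 11+6+10+9 = 36
H → T → M → B → R: 11+8+9+5 = 33
H → T → M → R → B: 11+8+10+5 = 34
H → B → T → R → M: 10+1+6+10 = 27
H → B → T → M → R: 10+1+8+10 = 29
H → B → R → T → M: 10+5+6+8 = 29
H → B → R → M → T: 10+5+10+8 = 33
H → B → M → T → R: 10+9+8+6 = 33
H → B → M → R → T: 10+9+10+6 = 35
H → R → T → B → M: 9+6+1+9 = 25
H → R → T → M → B: 9+6+8+9 = 32
… (10 more)
H → R → B → T → M: 9+5+1+8 = 23  ← best
The minimum is 23.
One shortest path: H → R → B → T → M.

Minimum one-way distance = 23 km.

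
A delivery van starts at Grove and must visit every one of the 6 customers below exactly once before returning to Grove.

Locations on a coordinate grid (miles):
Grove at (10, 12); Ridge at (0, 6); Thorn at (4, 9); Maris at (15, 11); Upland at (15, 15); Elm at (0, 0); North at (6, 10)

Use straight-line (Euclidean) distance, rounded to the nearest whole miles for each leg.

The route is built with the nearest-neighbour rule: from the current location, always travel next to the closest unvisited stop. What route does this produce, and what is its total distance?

From Grove: distances to unvisited — North=4, Maris=5, Upland=6, Thorn=7, Ridge=12, Elm=16. Nearest is North (4).
From North: distances to unvisited — Thorn=2, Ridge=7, Maris=9, Upland=10, Elm=12. Nearest is Thorn (2).
From Thorn: distances to unvisited — Ridge=5, Elm=10, Maris=11, Upland=13. Nearest is Ridge (5).
From Ridge: distances to unvisited — Elm=6, Maris=16, Upland=17. Nearest is Elm (6).
From Elm: distances to unvisited — Maris=19, Upland=21. Nearest is Maris (19).
From Maris: distances to unvisited — Upland=4. Nearest is Upland (4).
Return Upland→Grove: 6.
Total = 4 + 2 + 5 + 6 + 19 + 4 + 6 = 46.

Total distance 46 miles via the nearest-neighbour route Grove → North → Thorn → Ridge → Elm → Maris → Upland → Grove.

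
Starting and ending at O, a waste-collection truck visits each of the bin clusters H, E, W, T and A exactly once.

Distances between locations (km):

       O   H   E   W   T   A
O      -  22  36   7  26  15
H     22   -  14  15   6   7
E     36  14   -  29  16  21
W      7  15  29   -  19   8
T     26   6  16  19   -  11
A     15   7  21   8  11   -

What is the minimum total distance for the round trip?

78 km — the shortest possible round trip.

O → H → E → W → T → A → O: 22+14+29+19+11+15 = 110
O → H → E → W → A → T → O: 22+14+29+8+11+26 = 110
O → H → E → T → W → A → O: 22+14+16+19+8+15 = 94
O → H → E → T → A → W → O: 22+14+16+11+8+7 = 78
O → H → E → A → W → T → O: 22+14+21+8+19+26 = 110
O → H → E → A → T → W → O: 22+14+21+11+19+7 = 94
O → H → W → E → T → A → O: 22+15+29+16+11+15 = 108
O → H → W → E → A → T → O: 22+15+29+21+11+26 = 124
O → H → W → T → E → A → O: 22+15+19+16+21+15 = 108
O → H → W → T → A → E → O: 22+15+19+11+21+36 = 124
O → H → W → A → E → T → O: 22+15+8+21+16+26 = 108
O → H → W → A → T → E → O: 22+15+8+11+16+36 = 108
O → H → T → E → W → A → O: 22+6+16+29+8+15 = 96
O → H → T → E → A → W → O: 22+6+16+21+8+7 = 80
… (46 more)
The minimum is 78.
One optimal route: O → H → E → T → A → W → O (or its reverse).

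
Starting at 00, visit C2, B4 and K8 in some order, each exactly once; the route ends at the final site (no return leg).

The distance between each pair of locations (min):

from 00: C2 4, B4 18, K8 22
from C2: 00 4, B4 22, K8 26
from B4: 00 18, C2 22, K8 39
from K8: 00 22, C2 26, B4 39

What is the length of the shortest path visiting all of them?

Shortest open route: 65 min.

There are 3! = 6 possible orderings.
00 → C2 → B4 → K8: 4+22+39 = 65
00 → C2 → K8 → B4: 4+26+39 = 69
00 → B4 → C2 → K8: 18+22+26 = 66
00 → B4 → K8 → C2: 18+39+26 = 83
00 → K8 → C2 → B4: 22+26+22 = 70
00 → K8 → B4 → C2: 22+39+22 = 83
The minimum is 65.
One shortest path: 00 → C2 → B4 → K8.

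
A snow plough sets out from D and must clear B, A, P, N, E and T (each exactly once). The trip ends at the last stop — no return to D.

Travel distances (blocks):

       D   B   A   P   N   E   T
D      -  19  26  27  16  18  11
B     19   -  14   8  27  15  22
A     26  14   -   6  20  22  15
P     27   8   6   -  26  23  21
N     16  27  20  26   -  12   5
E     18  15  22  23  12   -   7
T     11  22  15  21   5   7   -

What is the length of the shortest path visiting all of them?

Shortest open route: 57 blocks.

There are 6! = 720 possible orderings.
D→B→A→P→N→E→T: 19+14+6+26+12+7 = 84
D→B→A→P→N→T→E: 19+14+6+26+5+7 = 77
D→B→A→P→E→N→T: 19+14+6+23+12+5 = 79
D→B→A→P→E→T→N: 19+14+6+23+7+5 = 74
D→B→A→P→T→N→E: 19+14+6+21+5+12 = 77
D→B→A→P→T→E→N: 19+14+6+21+7+12 = 79
D→B→A→N→P→E→T: 19+14+20+26+23+7 = 109
D→B→A→N→P→T→E: 19+14+20+26+21+7 = 107
… (712 more)
D→N→T→E→B→P→A: 16+5+7+15+8+6 = 57  ← best
The minimum is 57.
One shortest path: D → N → T → E → B → P → A.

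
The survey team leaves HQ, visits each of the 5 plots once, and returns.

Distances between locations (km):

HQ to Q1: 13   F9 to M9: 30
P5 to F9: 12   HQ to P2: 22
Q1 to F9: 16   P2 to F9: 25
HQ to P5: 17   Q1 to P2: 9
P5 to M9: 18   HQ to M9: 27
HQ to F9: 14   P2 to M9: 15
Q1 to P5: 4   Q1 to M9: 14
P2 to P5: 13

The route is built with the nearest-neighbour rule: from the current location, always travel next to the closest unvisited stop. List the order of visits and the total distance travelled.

96 km along HQ → Q1 → P5 → F9 → P2 → M9 → HQ.

From HQ: distances to unvisited — Q1=13, F9=14, P5=17, P2=22, M9=27. Nearest is Q1 (13).
From Q1: distances to unvisited — P5=4, P2=9, M9=14, F9=16. Nearest is P5 (4).
From P5: distances to unvisited — F9=12, P2=13, M9=18. Nearest is F9 (12).
From F9: distances to unvisited — P2=25, M9=30. Nearest is P2 (25).
From P2: distances to unvisited — M9=15. Nearest is M9 (15).
Return M9→HQ: 27.
Total = 13 + 4 + 12 + 25 + 15 + 27 = 96.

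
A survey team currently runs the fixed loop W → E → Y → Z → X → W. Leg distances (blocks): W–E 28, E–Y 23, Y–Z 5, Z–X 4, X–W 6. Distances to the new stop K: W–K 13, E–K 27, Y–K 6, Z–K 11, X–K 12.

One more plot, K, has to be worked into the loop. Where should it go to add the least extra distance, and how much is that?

Minimum extra distance: 10 blocks, inserting K between E and Y.

Insertion cost between consecutive stops i–j is d(i,K) + d(K,j) − d(i,j):
  between W and E: 13 + 27 − 28 = 12
  between E and Y: 27 + 6 − 23 = 10
  between Y and Z: 6 + 11 − 5 = 12
  between Z and X: 11 + 12 − 4 = 19
  between X and W: 12 + 13 − 6 = 19
Cheapest insertion is between E and Y, adding 10.
New total = 66 + 10 = 76.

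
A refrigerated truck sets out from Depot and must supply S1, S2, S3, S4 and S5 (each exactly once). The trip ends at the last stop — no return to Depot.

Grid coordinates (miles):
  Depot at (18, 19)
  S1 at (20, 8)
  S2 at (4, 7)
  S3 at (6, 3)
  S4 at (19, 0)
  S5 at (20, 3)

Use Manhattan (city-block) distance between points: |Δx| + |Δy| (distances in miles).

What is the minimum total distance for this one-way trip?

There are 5! = 120 possible orderings.
Depot→S1→S2→S3→S4→S5: 13+17+6+16+4 = 56
Depot→S1→S2→S3→S5→S4: 13+17+6+14+4 = 54
Depot→S1→S2→S4→S3→S5: 13+17+22+16+14 = 82
Depot→S1→S2→S4→S5→S3: 13+17+22+4+14 = 70
Depot→S1→S2→S5→S3→S4: 13+17+20+14+16 = 80
Depot→S1→S2→S5→S4→S3: 13+17+20+4+16 = 70
Depot→S1→S3→S2→S4→S5: 13+19+6+22+4 = 64
Depot→S1→S3→S2→S5→S4: 13+19+6+20+4 = 62
Depot→S1→S3→S4→S2→S5: 13+19+16+22+20 = 90
Depot→S1→S3→S4→S5→S2: 13+19+16+4+20 = 72
Depot→S1→S3→S5→S2→S4: 13+19+14+20+22 = 88
Depot→S1→S3→S5→S4→S2: 13+19+14+4+22 = 72
Depot→S1→S4→S2→S3→S5: 13+9+22+6+14 = 64
Depot→S1→S4→S2→S5→S3: 13+9+22+20+14 = 78
… (106 more)
Depot→S1→S5→S4→S3→S2: 13+5+4+16+6 = 44  ← best
The minimum is 44.
One shortest path: Depot → S1 → S5 → S4 → S3 → S2.

Shortest open route: 44 miles.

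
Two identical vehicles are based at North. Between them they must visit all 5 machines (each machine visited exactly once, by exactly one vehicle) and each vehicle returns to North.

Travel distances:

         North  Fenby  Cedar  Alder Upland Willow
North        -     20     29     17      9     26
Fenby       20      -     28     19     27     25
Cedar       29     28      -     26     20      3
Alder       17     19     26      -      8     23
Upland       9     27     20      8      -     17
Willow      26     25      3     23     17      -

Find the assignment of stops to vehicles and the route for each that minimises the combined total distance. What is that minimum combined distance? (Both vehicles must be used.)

Try each way of splitting the stops between the two vehicles (each non-empty) and, for each split, find the best tour for each vehicle:
  {Fenby} + {Cedar, Alder, Upland, Willow}: 40 + 72 = 112
  {Cedar} + {Fenby, Alder, Upland, Willow}: 58 + 85 = 143
  {Fenby, Cedar} + {Alder, Upland, Willow}: 77 + 66 = 143
  {Alder} + {Fenby, Cedar, Upland, Willow}: 34 + 77 = 111
  {Fenby, Alder} + {Cedar, Upland, Willow}: 56 + 58 = 114
  {Cedar, Alder} + {Fenby, Upland, Willow}: 72 + 71 = 143
  … (15 splits in total)
  {Upland} + {Fenby, Cedar, Alder, Willow}: 18 + 91 = 109  ← best
Best: vehicle 1 North → Upland → North = 18; vehicle 2 North → Fenby → Cedar → Willow → Alder → North = 91; combined 109.

109 — the smallest possible combined total.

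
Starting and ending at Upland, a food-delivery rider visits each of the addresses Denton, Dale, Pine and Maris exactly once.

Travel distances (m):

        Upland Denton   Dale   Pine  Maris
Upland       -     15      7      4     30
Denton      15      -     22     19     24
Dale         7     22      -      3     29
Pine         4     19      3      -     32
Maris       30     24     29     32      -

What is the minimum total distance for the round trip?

Shortest round trip = 75 m.

There are 12 distinct closed tours to check (reversals are equivalent).
Upland - Denton - Dale - Pine - Maris - Upland: 15+22+3+32+30 = 102
Upland - Denton - Dale - Maris - Pine - Upland: 15+22+29+32+4 = 102
Upland - Denton - Pine - Dale - Maris - Upland: 15+19+3+29+30 = 96
Upland - Denton - Pine - Maris - Dale - Upland: 15+19+32+29+7 = 102
Upland - Denton - Maris - Dale - Pine - Upland: 15+24+29+3+4 = 75
Upland - Denton - Maris - Pine - Dale - Upland: 15+24+32+3+7 = 81
Upland - Dale - Denton - Pine - Maris - Upland: 7+22+19+32+30 = 110
Upland - Dale - Denton - Maris - Pine - Upland: 7+22+24+32+4 = 89
Upland - Dale - Pine - Denton - Maris - Upland: 7+3+19+24+30 = 83
Upland - Dale - Maris - Denton - Pine - Upland: 7+29+24+19+4 = 83
Upland - Pine - Denton - Dale - Maris - Upland: 4+19+22+29+30 = 104
Upland - Pine - Dale - Denton - Maris - Upland: 4+3+22+24+30 = 83
The minimum is 75.
One optimal route: Upland → Denton → Maris → Dale → Pine → Upland (or its reverse).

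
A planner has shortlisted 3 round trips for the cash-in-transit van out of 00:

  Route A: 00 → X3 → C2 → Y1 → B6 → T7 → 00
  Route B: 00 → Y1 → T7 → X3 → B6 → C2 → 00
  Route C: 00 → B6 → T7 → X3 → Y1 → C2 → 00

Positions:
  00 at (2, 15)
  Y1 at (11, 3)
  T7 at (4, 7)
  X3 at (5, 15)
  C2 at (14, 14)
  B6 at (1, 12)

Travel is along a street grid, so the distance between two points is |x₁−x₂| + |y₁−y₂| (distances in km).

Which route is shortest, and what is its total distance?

64 km — Route A is the shortest.

Route A: 3 + 10 + 14 + 19 + 8 + 10 = 64
Route B: 21 + 11 + 9 + 7 + 15 + 13 = 76
Route C: 4 + 8 + 9 + 18 + 14 + 13 = 66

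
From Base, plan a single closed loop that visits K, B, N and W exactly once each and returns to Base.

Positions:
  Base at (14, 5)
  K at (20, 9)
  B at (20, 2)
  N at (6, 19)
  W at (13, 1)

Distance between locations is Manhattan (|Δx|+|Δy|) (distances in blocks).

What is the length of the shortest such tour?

With 4 stops there are 4!/2 = 12 distinct round trips (a route and its reverse cost the same).
Base-K-B-N-W-Base: 10+7+31+25+5 = 78
Base-K-B-W-N-Base: 10+7+8+25+22 = 72
Base-K-N-B-W-Base: 10+24+31+8+5 = 78
Base-K-N-W-B-Base: 10+24+25+8+9 = 76
Base-K-W-B-N-Base: 10+15+8+31+22 = 86
Base-K-W-N-B-Base: 10+15+25+31+9 = 90
Base-B-K-N-W-Base: 9+7+24+25+5 = 70
Base-B-K-W-N-Base: 9+7+15+25+22 = 78
Base-B-N-K-W-Base: 9+31+24+15+5 = 84
Base-B-W-K-N-Base: 9+8+15+24+22 = 78
Base-N-K-B-W-Base: 22+24+7+8+5 = 66
Base-N-B-K-W-Base: 22+31+7+15+5 = 80
The minimum is 66.
One optimal route: Base → N → K → B → W → Base (or its reverse).

Minimum total distance: 66 blocks.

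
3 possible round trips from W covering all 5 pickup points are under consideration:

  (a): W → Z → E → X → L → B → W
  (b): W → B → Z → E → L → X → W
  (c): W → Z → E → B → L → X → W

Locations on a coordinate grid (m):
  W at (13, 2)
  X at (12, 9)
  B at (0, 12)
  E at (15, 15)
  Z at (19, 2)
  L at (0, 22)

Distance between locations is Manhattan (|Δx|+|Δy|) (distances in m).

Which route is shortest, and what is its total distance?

Shortest is (c), total 84 m.

(a): 6 + 17 + 9 + 25 + 10 + 23 = 90
(b): 23 + 29 + 17 + 22 + 25 + 8 = 124
(c): 6 + 17 + 18 + 10 + 25 + 8 = 84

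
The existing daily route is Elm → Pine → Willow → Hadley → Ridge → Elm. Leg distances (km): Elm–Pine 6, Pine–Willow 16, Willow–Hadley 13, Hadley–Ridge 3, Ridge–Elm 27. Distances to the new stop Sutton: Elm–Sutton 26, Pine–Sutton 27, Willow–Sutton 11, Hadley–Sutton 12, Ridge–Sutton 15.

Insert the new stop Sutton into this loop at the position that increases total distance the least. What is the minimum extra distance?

Insertion cost between consecutive stops i–j is d(i,Sutton) + d(Sutton,j) − d(i,j):
  between Elm and Pine: 26 + 27 − 6 = 47
  between Pine and Willow: 27 + 11 − 16 = 22
  between Willow and Hadley: 11 + 12 − 13 = 10
  between Hadley and Ridge: 12 + 15 − 3 = 24
  between Ridge and Elm: 15 + 26 − 27 = 14
Cheapest insertion is between Willow and Hadley, adding 10.
New total = 65 + 10 = 75.

+10 km — insert Sutton between Willow and Hadley.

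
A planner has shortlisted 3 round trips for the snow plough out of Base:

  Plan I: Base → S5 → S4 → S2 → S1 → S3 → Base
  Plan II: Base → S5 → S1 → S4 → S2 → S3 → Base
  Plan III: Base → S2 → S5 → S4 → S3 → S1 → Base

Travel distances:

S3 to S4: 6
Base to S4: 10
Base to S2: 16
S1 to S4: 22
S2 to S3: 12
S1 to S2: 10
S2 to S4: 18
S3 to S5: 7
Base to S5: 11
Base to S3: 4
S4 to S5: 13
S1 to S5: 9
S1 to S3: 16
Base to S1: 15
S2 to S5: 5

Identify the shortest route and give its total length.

Plan I: 11 + 13 + 18 + 10 + 16 + 4 = 72
Plan II: 11 + 9 + 22 + 18 + 12 + 4 = 76
Plan III: 16 + 5 + 13 + 6 + 16 + 15 = 71

71 — Plan III is the shortest.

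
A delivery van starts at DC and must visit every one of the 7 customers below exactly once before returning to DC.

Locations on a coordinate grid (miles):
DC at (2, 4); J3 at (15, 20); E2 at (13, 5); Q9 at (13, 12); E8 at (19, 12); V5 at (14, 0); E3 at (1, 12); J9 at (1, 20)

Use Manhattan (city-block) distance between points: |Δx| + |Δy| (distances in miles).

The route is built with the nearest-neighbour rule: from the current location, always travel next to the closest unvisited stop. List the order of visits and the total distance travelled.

Total distance 82 miles via the nearest-neighbour route DC → E3 → J9 → J3 → Q9 → E8 → E2 → V5 → DC.

At DC the remaining stops are E3 9, E2 12, V5 16, J9 17, Q9 19, E8 25, J3 29; go to E3.
At E3 the remaining stops are J9 8, Q9 12, E8 18, E2 19, J3 22, V5 25; go to J9.
At J9 the remaining stops are J3 14, Q9 20, E8 26, E2 27, V5 33; go to J3.
At J3 the remaining stops are Q9 10, E8 12, E2 17, V5 21; go to Q9.
At Q9 the remaining stops are E8 6, E2 7, V5 13; go to E8.
At E8 the remaining stops are E2 13, V5 17; go to E2.
At E2 the remaining stops are V5 6; go to V5.
Return V5→DC: 16.
Total = 9 + 8 + 14 + 10 + 6 + 13 + 6 + 16 = 82.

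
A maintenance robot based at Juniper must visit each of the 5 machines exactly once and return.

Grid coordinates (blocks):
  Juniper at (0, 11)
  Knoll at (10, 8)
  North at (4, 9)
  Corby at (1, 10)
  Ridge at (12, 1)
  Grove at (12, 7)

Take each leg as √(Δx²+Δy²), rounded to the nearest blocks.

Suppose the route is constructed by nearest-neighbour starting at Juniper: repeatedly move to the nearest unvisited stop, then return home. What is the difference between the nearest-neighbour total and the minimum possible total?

From Juniper: Corby=1, North=4, Knoll=10, Grove=13, Ridge=16 → choose Corby (1).
From Corby: North=3, Knoll=9, Grove=11, Ridge=14 → choose North (3).
From North: Knoll=6, Grove=8, Ridge=11 → choose Knoll (6).
From Knoll: Grove=2, Ridge=7 → choose Grove (2).
From Grove: Ridge=6 → choose Ridge (6).
NN route Juniper → Corby → North → Knoll → Grove → Ridge → Juniper costs 34.
Optimal: Juniper → Knoll → Grove → Ridge → North → Corby → Juniper costs 33 (by enumerating all 60 distinct tours).
Excess = 34 − 33 = 1.

Excess over optimum: 1 blocks.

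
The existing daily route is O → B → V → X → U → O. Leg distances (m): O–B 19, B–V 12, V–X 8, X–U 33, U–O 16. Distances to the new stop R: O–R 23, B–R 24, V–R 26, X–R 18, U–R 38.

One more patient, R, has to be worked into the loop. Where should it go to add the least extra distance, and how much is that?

Insertion cost between consecutive stops i–j is d(i,R) + d(R,j) − d(i,j):
  between O and B: 23 + 24 − 19 = 28
  between B and V: 24 + 26 − 12 = 38
  between V and X: 26 + 18 − 8 = 36
  between X and U: 18 + 38 − 33 = 23
  between U and O: 38 + 23 − 16 = 45
Cheapest insertion is between X and U, adding 23.
New total = 88 + 23 = 111.

Minimum extra distance: 23 m, inserting R between X and U.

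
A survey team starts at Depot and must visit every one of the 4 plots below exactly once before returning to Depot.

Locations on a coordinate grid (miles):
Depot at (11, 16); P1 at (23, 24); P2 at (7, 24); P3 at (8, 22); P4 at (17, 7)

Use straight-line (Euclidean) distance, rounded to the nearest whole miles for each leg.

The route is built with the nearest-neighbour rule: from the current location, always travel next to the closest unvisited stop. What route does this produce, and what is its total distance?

Nearest-neighbour total = 54 miles; route Depot → P3 → P2 → P1 → P4 → Depot.

At Depot the remaining stops are P3 7, P2 9, P4 11, P1 14; go to P3.
At P3 the remaining stops are P2 2, P1 15, P4 17; go to P2.
At P2 the remaining stops are P1 16, P4 20; go to P1.
At P1 the remaining stops are P4 18; go to P4.
Return P4→Depot: 11.
Total = 7 + 2 + 16 + 18 + 11 = 54.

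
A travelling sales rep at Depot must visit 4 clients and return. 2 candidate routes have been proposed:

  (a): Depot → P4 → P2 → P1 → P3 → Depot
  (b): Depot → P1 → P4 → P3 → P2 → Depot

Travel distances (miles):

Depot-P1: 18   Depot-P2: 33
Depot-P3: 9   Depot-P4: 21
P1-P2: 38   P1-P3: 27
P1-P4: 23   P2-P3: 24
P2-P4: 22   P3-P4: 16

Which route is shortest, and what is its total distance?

Shortest is (b), total 114 miles.

(a): 21 + 22 + 38 + 27 + 9 = 117
(b): 18 + 23 + 16 + 24 + 33 = 114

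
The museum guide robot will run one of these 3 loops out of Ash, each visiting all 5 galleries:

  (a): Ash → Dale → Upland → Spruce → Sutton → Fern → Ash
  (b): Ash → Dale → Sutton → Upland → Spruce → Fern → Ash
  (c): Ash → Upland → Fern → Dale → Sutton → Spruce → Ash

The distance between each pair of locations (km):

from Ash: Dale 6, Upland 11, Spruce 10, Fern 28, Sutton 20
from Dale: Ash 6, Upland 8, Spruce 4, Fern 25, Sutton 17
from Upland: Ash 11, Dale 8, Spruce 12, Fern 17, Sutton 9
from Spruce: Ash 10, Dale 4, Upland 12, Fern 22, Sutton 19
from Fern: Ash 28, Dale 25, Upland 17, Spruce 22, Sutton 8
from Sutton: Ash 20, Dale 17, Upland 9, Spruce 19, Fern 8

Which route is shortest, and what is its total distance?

(a): 6 + 8 + 12 + 19 + 8 + 28 = 81
(b): 6 + 17 + 9 + 12 + 22 + 28 = 94
(c): 11 + 17 + 25 + 17 + 19 + 10 = 99

81 km — (a) is the shortest.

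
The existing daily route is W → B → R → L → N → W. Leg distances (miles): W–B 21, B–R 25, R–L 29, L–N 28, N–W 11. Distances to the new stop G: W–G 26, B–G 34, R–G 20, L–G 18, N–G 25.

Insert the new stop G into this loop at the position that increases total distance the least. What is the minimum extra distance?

Adding 9 miles by placing G on the R–L leg.

Insertion cost between consecutive stops i–j is d(i,G) + d(G,j) − d(i,j):
  between W and B: 26 + 34 − 21 = 39
  between B and R: 34 + 20 − 25 = 29
  between R and L: 20 + 18 − 29 = 9
  between L and N: 18 + 25 − 28 = 15
  between N and W: 25 + 26 − 11 = 40
Cheapest insertion is between R and L, adding 9.
New total = 114 + 9 = 123.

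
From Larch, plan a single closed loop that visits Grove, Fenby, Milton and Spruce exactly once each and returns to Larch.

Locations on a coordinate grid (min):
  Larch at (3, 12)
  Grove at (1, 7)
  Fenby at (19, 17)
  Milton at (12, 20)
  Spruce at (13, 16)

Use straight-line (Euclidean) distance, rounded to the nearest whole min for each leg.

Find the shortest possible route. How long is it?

With 4 stops there are 4!/2 = 12 distinct round trips (a route and its reverse cost the same).
Larch → Grove → Fenby → Milton → Spruce → Larch: 5+21+8+4+11 = 49
Larch → Grove → Fenby → Spruce → Milton → Larch: 5+21+6+4+12 = 48
Larch → Grove → Milton → Fenby → Spruce → Larch: 5+17+8+6+11 = 47
Larch → Grove → Milton → Spruce → Fenby → Larch: 5+17+4+6+17 = 49
Larch → Grove → Spruce → Fenby → Milton → Larch: 5+15+6+8+12 = 46
Larch → Grove → Spruce → Milton → Fenby → Larch: 5+15+4+8+17 = 49
Larch → Fenby → Grove → Milton → Spruce → Larch: 17+21+17+4+11 = 70
Larch → Fenby → Grove → Spruce → Milton → Larch: 17+21+15+4+12 = 69
Larch → Fenby → Milton → Grove → Spruce → Larch: 17+8+17+15+11 = 68
Larch → Fenby → Spruce → Grove → Milton → Larch: 17+6+15+17+12 = 67
Larch → Milton → Grove → Fenby → Spruce → Larch: 12+17+21+6+11 = 67
Larch → Milton → Fenby → Grove → Spruce → Larch: 12+8+21+15+11 = 67
The minimum is 46.
One optimal route: Larch → Grove → Spruce → Fenby → Milton → Larch (or its reverse).

46 min — the shortest possible round trip.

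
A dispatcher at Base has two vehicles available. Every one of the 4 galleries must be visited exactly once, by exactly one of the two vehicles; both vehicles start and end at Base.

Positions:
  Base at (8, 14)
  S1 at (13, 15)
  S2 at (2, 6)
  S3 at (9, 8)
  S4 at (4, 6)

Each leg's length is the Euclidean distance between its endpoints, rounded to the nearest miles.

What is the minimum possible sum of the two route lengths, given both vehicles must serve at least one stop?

Minimum combined distance: 33 miles.

Try each way of splitting the stops between the two vehicles (each non-empty) and, for each split, find the best tour for each vehicle:
  {S1} + {S2, S3, S4}: 10 + 23 = 33
  {S2} + {S1, S3, S4}: 20 + 27 = 47
  {S1, S2} + {S3, S4}: 29 + 20 = 49
  {S3} + {S1, S2, S4}: 12 + 30 = 42
  {S1, S3} + {S2, S4}: 19 + 21 = 40
  {S2, S3} + {S1, S4}: 23 + 27 = 50
  … (7 splits in total)
Best: vehicle 1 Base → S1 → Base = 10; vehicle 2 Base → S2 → S4 → S3 → Base = 23; combined 33.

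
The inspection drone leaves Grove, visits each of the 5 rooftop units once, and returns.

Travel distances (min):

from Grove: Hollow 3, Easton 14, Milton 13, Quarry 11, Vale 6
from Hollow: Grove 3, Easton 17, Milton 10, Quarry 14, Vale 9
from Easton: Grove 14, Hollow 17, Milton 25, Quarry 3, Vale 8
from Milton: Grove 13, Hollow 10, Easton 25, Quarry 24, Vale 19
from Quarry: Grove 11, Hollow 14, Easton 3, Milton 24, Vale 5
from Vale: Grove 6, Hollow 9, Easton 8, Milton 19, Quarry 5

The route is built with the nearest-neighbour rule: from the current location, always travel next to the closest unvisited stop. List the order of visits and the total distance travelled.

Grove → [Hollow:3 / Vale:6 / Quarry:11 / Milton:13 / Easton:14] → Hollow (3)
Hollow → [Vale:9 / Milton:10 / Quarry:14 / Easton:17] → Vale (9)
Vale → [Quarry:5 / Easton:8 / Milton:19] → Quarry (5)
Quarry → [Easton:3 / Milton:24] → Easton (3)
Easton → [Milton:25] → Milton (25)
Return Milton→Grove: 13.
Total = 3 + 9 + 5 + 3 + 25 + 13 = 58.

Nearest-neighbour total = 58 min; route Grove → Hollow → Vale → Quarry → Easton → Milton → Grove.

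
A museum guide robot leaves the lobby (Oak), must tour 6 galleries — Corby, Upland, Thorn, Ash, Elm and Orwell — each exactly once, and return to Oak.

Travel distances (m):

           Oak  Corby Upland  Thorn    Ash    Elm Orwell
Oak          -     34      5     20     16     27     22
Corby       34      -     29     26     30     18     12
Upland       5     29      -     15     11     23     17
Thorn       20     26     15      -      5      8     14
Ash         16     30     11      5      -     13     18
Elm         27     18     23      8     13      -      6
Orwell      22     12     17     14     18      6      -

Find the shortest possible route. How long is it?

With 6 stops there are 6!/2 = 360 distinct round trips (a route and its reverse cost the same).
Oak - Corby - Upland - Thorn - Ash - Elm - Orwell - Oak: 34+29+15+5+13+6+22 = 124
Oak - Corby - Upland - Thorn - Ash - Orwell - Elm - Oak: 34+29+15+5+18+6+27 = 134
Oak - Corby - Upland - Thorn - Elm - Ash - Orwell - Oak: 34+29+15+8+13+18+22 = 139
Oak - Corby - Upland - Thorn - Elm - Orwell - Ash - Oak: 34+29+15+8+6+18+16 = 126
Oak - Corby - Upland - Thorn - Orwell - Ash - Elm - Oak: 34+29+15+14+18+13+27 = 150
Oak - Corby - Upland - Thorn - Orwell - Elm - Ash - Oak: 34+29+15+14+6+13+16 = 127
Oak - Corby - Upland - Ash - Thorn - Elm - Orwell - Oak: 34+29+11+5+8+6+22 = 115
Oak - Corby - Upland - Ash - Thorn - Orwell - Elm - Oak: 34+29+11+5+14+6+27 = 126
… (352 more)
Oak - Corby - Orwell - Elm - Thorn - Ash - Upland - Oak: 34+12+6+8+5+11+5 = 81  ← best
The minimum is 81.
One optimal route: Oak → Corby → Orwell → Elm → Thorn → Ash → Upland → Oak (or its reverse).

Minimum total distance: 81 m.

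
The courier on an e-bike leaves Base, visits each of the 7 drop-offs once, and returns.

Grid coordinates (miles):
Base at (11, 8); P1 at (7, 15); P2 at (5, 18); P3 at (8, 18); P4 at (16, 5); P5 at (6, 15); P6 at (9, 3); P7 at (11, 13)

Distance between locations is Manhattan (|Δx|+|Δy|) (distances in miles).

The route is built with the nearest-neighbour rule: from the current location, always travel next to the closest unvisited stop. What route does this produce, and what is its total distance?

Base → [P7:5 / P6:7 / P4:8 / P1:11 / P5:12 / P3:13 / P2:16] → P7 (5)
P7 → [P1:6 / P5:7 / P3:8 / P2:11 / P6:12 / P4:13] → P1 (6)
P1 → [P5:1 / P3:4 / P2:5 / P6:14 / P4:19] → P5 (1)
P5 → [P2:4 / P3:5 / P6:15 / P4:20] → P2 (4)
P2 → [P3:3 / P6:19 / P4:24] → P3 (3)
P3 → [P6:16 / P4:21] → P6 (16)
P6 → [P4:9] → P4 (9)
Return P4→Base: 8.
Total = 5 + 6 + 1 + 4 + 3 + 16 + 9 + 8 = 52.

52 miles along Base → P7 → P1 → P5 → P2 → P3 → P6 → P4 → Base.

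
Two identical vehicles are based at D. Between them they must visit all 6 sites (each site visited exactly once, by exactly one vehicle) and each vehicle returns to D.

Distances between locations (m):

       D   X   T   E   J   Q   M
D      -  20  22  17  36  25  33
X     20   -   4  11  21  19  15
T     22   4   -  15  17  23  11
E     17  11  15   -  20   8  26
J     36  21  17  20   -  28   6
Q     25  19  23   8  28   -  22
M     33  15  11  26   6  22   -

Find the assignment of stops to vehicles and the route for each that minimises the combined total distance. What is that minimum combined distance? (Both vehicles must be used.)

127 m — the smallest possible combined total.

Try each way of splitting the stops between the two vehicles (each non-empty) and, for each split, find the best tour for each vehicle:
  {X} + {T, E, J, Q, M}: 40 + 92 = 132
  {T} + {X, E, J, Q, M}: 44 + 94 = 138
  {X, T} + {E, J, Q, M}: 46 + 89 = 135
  {E} + {X, T, J, Q, M}: 34 + 94 = 128
  {X, E} + {T, J, Q, M}: 48 + 92 = 140
  {T, E} + {X, J, Q, M}: 54 + 94 = 148
  … (31 splits in total)
  {E, Q} + {X, T, J, M}: 50 + 77 = 127  ← best
Best: vehicle 1 D → E → Q → D = 50; vehicle 2 D → X → T → M → J → D = 77; combined 127.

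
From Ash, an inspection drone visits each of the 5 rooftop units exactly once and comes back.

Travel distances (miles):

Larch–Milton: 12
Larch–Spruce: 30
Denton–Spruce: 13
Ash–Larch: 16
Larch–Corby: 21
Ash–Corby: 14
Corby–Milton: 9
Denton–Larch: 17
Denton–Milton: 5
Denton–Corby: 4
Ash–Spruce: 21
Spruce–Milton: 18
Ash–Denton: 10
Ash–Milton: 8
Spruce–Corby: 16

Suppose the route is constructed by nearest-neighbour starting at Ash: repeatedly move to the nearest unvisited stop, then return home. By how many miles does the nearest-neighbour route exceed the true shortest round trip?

Ash: Milton=8, Denton=10, Corby=14, Larch=16, Spruce=21 ⇒ Milton
Milton: Denton=5, Corby=9, Larch=12, Spruce=18 ⇒ Denton
Denton: Corby=4, Spruce=13, Larch=17 ⇒ Corby
Corby: Spruce=16, Larch=21 ⇒ Spruce
Spruce: Larch=30 ⇒ Larch
NN route Ash → Milton → Denton → Corby → Spruce → Larch → Ash costs 79.
Optimal: Ash → Larch → Milton → Denton → Corby → Spruce → Ash costs 74 (by enumerating all 60 distinct tours).
Excess = 79 − 74 = 5.

The nearest-neighbour route is 5 miles longer than optimal.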